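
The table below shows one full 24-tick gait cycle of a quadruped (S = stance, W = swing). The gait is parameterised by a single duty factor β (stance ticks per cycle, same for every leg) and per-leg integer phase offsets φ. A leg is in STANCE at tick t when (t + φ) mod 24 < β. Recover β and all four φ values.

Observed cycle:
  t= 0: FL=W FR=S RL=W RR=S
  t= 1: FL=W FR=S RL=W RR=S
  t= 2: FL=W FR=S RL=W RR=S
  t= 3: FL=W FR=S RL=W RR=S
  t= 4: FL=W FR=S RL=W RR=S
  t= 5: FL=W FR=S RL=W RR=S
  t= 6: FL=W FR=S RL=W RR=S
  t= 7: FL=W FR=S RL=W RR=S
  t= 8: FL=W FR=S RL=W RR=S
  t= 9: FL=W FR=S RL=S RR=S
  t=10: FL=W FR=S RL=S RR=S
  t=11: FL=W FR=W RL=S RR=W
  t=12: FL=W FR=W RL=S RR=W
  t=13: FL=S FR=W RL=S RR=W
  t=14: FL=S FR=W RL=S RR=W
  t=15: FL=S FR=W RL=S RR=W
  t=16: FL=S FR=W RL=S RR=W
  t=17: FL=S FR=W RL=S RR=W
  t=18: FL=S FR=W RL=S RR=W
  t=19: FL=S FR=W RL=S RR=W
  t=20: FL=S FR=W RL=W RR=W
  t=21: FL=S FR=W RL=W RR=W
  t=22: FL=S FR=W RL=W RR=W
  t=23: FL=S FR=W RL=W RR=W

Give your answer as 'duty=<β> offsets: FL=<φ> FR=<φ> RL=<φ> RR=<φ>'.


duty β = stance ticks per leg = 11
FL: stance ticks = 11; W→S at t=13 → φ=11
FR: stance ticks = 11; W→S at t=0 → φ=0
RL: stance ticks = 11; W→S at t=9 → φ=15
RR: stance ticks = 11; W→S at t=0 → φ=0

duty=11 offsets: FL=11 FR=0 RL=15 RR=0


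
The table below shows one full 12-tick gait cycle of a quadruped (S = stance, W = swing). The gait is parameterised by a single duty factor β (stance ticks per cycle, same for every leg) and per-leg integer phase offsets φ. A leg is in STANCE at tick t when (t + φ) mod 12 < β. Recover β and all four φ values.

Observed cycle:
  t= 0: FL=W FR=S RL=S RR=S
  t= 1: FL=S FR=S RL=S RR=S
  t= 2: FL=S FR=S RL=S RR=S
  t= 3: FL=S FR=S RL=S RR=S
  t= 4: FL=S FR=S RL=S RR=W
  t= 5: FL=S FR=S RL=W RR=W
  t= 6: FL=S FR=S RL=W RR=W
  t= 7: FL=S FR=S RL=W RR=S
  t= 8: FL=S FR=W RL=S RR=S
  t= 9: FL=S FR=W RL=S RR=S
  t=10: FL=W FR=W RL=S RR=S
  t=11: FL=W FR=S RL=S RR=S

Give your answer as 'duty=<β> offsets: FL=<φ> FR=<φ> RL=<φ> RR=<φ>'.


duty=9 offsets: FL=11 FR=1 RL=4 RR=5

duty β = stance ticks per leg = 9
FL: stance ticks = 9; W→S at t=1 → φ=11
FR: stance ticks = 9; W→S at t=11 → φ=1
RL: stance ticks = 9; W→S at t=8 → φ=4
RR: stance ticks = 9; W→S at t=7 → φ=5


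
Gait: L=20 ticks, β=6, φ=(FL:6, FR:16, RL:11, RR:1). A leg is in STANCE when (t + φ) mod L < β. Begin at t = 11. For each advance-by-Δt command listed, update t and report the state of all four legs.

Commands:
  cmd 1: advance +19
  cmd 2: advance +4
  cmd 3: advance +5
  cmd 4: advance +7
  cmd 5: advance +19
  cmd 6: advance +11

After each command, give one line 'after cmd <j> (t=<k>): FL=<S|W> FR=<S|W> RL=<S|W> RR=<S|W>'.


start t=11: FL=W FR=W RL=S RR=W
cmd 1: advance +19 → t=30, phase=(16,6,1,11) → FL=W FR=W RL=S RR=W
cmd 2: advance +4 → t=34, phase=(0,10,5,15) → FL=S FR=W RL=S RR=W
cmd 3: advance +5 → t=39, phase=(5,15,10,0) → FL=S FR=W RL=W RR=S
cmd 4: advance +7 → t=46, phase=(12,2,17,7) → FL=W FR=S RL=W RR=W
cmd 5: advance +19 → t=65, phase=(11,1,16,6) → FL=W FR=S RL=W RR=W
cmd 6: advance +11 → t=76, phase=(2,12,7,17) → FL=S FR=W RL=W RR=W

after cmd 1 (t=30): FL=W FR=W RL=S RR=W
after cmd 2 (t=34): FL=S FR=W RL=S RR=W
after cmd 3 (t=39): FL=S FR=W RL=W RR=S
after cmd 4 (t=46): FL=W FR=S RL=W RR=W
after cmd 5 (t=65): FL=W FR=S RL=W RR=W
after cmd 6 (t=76): FL=S FR=W RL=W RR=W


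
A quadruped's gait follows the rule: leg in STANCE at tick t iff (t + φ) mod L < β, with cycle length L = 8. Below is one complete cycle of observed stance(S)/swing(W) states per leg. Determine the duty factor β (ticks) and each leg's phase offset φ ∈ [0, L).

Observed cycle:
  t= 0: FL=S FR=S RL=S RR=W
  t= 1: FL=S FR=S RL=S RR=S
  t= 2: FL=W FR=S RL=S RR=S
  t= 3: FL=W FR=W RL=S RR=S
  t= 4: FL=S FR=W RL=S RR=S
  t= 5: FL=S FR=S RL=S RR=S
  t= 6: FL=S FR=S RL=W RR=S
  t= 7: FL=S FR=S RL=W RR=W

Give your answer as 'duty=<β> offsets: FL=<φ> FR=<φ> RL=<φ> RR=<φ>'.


duty=6 offsets: FL=4 FR=3 RL=0 RR=7

duty β = stance ticks per leg = 6
FL: stance ticks = 6; W→S at t=4 → φ=4
FR: stance ticks = 6; W→S at t=5 → φ=3
RL: stance ticks = 6; W→S at t=0 → φ=0
RR: stance ticks = 6; W→S at t=1 → φ=7


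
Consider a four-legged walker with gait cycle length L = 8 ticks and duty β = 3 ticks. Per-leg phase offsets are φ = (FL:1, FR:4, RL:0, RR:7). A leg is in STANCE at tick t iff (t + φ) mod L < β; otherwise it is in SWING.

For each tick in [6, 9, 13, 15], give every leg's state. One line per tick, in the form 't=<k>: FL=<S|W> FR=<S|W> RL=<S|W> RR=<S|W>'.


t=6: phase=(7,2,6,5) vs β=3 → FL=W FR=S RL=W RR=W
t=9: phase=(2,5,1,0) vs β=3 → FL=S FR=W RL=S RR=S
t=13: phase=(6,1,5,4) vs β=3 → FL=W FR=S RL=W RR=W
t=15: phase=(0,3,7,6) vs β=3 → FL=S FR=W RL=W RR=W

t=6: FL=W FR=S RL=W RR=W
t=9: FL=S FR=W RL=S RR=S
t=13: FL=W FR=S RL=W RR=W
t=15: FL=S FR=W RL=W RR=W


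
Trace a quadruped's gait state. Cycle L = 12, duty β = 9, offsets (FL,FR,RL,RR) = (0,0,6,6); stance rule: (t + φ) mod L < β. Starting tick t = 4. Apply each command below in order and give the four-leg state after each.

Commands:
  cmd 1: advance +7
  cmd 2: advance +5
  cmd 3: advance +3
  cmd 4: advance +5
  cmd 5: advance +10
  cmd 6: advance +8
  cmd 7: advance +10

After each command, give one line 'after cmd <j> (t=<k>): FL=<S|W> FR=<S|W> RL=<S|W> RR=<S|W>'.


after cmd 1 (t=11): FL=W FR=W RL=S RR=S
after cmd 2 (t=16): FL=S FR=S RL=W RR=W
after cmd 3 (t=19): FL=S FR=S RL=S RR=S
after cmd 4 (t=24): FL=S FR=S RL=S RR=S
after cmd 5 (t=34): FL=W FR=W RL=S RR=S
after cmd 6 (t=42): FL=S FR=S RL=S RR=S
after cmd 7 (t=52): FL=S FR=S RL=W RR=W

start t=4: FL=S FR=S RL=W RR=W
cmd 1: advance +7 → t=11, phase=(11,11,5,5) → FL=W FR=W RL=S RR=S
cmd 2: advance +5 → t=16, phase=(4,4,10,10) → FL=S FR=S RL=W RR=W
cmd 3: advance +3 → t=19, phase=(7,7,1,1) → FL=S FR=S RL=S RR=S
cmd 4: advance +5 → t=24, phase=(0,0,6,6) → FL=S FR=S RL=S RR=S
cmd 5: advance +10 → t=34, phase=(10,10,4,4) → FL=W FR=W RL=S RR=S
cmd 6: advance +8 → t=42, phase=(6,6,0,0) → FL=S FR=S RL=S RR=S
cmd 7: advance +10 → t=52, phase=(4,4,10,10) → FL=S FR=S RL=W RR=W


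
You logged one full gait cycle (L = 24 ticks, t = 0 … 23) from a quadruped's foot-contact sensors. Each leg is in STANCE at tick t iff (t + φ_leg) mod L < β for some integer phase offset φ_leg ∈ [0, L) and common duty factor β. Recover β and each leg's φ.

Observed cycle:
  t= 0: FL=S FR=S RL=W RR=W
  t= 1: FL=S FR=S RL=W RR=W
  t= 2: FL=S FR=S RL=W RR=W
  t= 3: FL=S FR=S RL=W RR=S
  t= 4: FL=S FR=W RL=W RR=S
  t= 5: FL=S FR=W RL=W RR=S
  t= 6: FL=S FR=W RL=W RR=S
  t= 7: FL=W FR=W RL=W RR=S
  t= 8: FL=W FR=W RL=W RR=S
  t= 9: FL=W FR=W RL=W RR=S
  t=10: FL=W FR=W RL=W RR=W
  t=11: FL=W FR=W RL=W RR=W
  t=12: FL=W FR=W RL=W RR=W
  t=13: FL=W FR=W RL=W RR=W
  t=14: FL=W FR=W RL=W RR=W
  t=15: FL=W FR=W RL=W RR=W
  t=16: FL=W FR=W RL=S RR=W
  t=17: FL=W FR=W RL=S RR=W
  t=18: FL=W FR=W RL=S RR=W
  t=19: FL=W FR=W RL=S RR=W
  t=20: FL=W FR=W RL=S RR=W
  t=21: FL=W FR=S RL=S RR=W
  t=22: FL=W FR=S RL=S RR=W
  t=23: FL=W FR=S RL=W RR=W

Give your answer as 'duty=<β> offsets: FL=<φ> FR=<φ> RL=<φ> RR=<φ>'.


duty=7 offsets: FL=0 FR=3 RL=8 RR=21

duty β = stance ticks per leg = 7
FL: stance ticks = 7; W→S at t=0 → φ=0
FR: stance ticks = 7; W→S at t=21 → φ=3
RL: stance ticks = 7; W→S at t=16 → φ=8
RR: stance ticks = 7; W→S at t=3 → φ=21


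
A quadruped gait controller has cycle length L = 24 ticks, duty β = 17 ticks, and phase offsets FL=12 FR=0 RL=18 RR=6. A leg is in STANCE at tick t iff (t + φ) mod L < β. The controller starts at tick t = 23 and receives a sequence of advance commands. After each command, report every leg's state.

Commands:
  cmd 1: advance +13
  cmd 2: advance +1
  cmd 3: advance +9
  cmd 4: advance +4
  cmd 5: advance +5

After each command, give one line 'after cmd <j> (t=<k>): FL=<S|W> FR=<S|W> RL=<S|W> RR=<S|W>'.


start t=23: FL=S FR=W RL=W RR=S
cmd 1: advance +13 → t=36, phase=(0,12,6,18) → FL=S FR=S RL=S RR=W
cmd 2: advance +1 → t=37, phase=(1,13,7,19) → FL=S FR=S RL=S RR=W
cmd 3: advance +9 → t=46, phase=(10,22,16,4) → FL=S FR=W RL=S RR=S
cmd 4: advance +4 → t=50, phase=(14,2,20,8) → FL=S FR=S RL=W RR=S
cmd 5: advance +5 → t=55, phase=(19,7,1,13) → FL=W FR=S RL=S RR=S

after cmd 1 (t=36): FL=S FR=S RL=S RR=W
after cmd 2 (t=37): FL=S FR=S RL=S RR=W
after cmd 3 (t=46): FL=S FR=W RL=S RR=S
after cmd 4 (t=50): FL=S FR=S RL=W RR=S
after cmd 5 (t=55): FL=W FR=S RL=S RR=S


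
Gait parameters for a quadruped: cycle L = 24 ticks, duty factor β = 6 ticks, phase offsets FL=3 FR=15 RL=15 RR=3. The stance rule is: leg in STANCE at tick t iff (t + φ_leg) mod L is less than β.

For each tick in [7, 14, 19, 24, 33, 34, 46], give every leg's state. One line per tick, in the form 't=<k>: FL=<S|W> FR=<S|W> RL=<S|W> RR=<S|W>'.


t=7: FL=W FR=W RL=W RR=W
t=14: FL=W FR=S RL=S RR=W
t=19: FL=W FR=W RL=W RR=W
t=24: FL=S FR=W RL=W RR=S
t=33: FL=W FR=S RL=S RR=W
t=34: FL=W FR=S RL=S RR=W
t=46: FL=S FR=W RL=W RR=S

t=7: phase=(10,22,22,10) vs β=6 → FL=W FR=W RL=W RR=W
t=14: phase=(17,5,5,17) vs β=6 → FL=W FR=S RL=S RR=W
t=19: phase=(22,10,10,22) vs β=6 → FL=W FR=W RL=W RR=W
t=24: phase=(3,15,15,3) vs β=6 → FL=S FR=W RL=W RR=S
t=33: phase=(12,0,0,12) vs β=6 → FL=W FR=S RL=S RR=W
t=34: phase=(13,1,1,13) vs β=6 → FL=W FR=S RL=S RR=W
t=46: phase=(1,13,13,1) vs β=6 → FL=S FR=W RL=W RR=S


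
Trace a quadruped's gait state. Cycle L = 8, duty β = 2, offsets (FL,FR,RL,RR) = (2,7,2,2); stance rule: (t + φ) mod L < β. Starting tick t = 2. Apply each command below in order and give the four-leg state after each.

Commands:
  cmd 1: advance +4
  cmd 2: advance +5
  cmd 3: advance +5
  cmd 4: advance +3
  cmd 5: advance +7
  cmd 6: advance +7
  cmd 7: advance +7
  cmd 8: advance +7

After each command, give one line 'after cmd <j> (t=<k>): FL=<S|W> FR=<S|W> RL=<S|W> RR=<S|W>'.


start t=2: FL=W FR=S RL=W RR=W
cmd 1: advance +4 → t=6, phase=(0,5,0,0) → FL=S FR=W RL=S RR=S
cmd 2: advance +5 → t=11, phase=(5,2,5,5) → FL=W FR=W RL=W RR=W
cmd 3: advance +5 → t=16, phase=(2,7,2,2) → FL=W FR=W RL=W RR=W
cmd 4: advance +3 → t=19, phase=(5,2,5,5) → FL=W FR=W RL=W RR=W
cmd 5: advance +7 → t=26, phase=(4,1,4,4) → FL=W FR=S RL=W RR=W
cmd 6: advance +7 → t=33, phase=(3,0,3,3) → FL=W FR=S RL=W RR=W
cmd 7: advance +7 → t=40, phase=(2,7,2,2) → FL=W FR=W RL=W RR=W
cmd 8: advance +7 → t=47, phase=(1,6,1,1) → FL=S FR=W RL=S RR=S

after cmd 1 (t=6): FL=S FR=W RL=S RR=S
after cmd 2 (t=11): FL=W FR=W RL=W RR=W
after cmd 3 (t=16): FL=W FR=W RL=W RR=W
after cmd 4 (t=19): FL=W FR=W RL=W RR=W
after cmd 5 (t=26): FL=W FR=S RL=W RR=W
after cmd 6 (t=33): FL=W FR=S RL=W RR=W
after cmd 7 (t=40): FL=W FR=W RL=W RR=W
after cmd 8 (t=47): FL=S FR=W RL=S RR=S


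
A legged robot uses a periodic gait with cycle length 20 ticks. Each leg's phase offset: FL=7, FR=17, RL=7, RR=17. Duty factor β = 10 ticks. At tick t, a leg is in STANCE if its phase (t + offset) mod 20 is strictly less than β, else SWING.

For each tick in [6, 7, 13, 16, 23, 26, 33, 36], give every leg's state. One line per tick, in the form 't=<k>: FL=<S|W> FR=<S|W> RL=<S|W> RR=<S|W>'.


t=6: phase=(13,3,13,3) vs β=10 → FL=W FR=S RL=W RR=S
t=7: phase=(14,4,14,4) vs β=10 → FL=W FR=S RL=W RR=S
t=13: phase=(0,10,0,10) vs β=10 → FL=S FR=W RL=S RR=W
t=16: phase=(3,13,3,13) vs β=10 → FL=S FR=W RL=S RR=W
t=23: phase=(10,0,10,0) vs β=10 → FL=W FR=S RL=W RR=S
t=26: phase=(13,3,13,3) vs β=10 → FL=W FR=S RL=W RR=S
t=33: phase=(0,10,0,10) vs β=10 → FL=S FR=W RL=S RR=W
t=36: phase=(3,13,3,13) vs β=10 → FL=S FR=W RL=S RR=W

t=6: FL=W FR=S RL=W RR=S
t=7: FL=W FR=S RL=W RR=S
t=13: FL=S FR=W RL=S RR=W
t=16: FL=S FR=W RL=S RR=W
t=23: FL=W FR=S RL=W RR=S
t=26: FL=W FR=S RL=W RR=S
t=33: FL=S FR=W RL=S RR=W
t=36: FL=S FR=W RL=S RR=W


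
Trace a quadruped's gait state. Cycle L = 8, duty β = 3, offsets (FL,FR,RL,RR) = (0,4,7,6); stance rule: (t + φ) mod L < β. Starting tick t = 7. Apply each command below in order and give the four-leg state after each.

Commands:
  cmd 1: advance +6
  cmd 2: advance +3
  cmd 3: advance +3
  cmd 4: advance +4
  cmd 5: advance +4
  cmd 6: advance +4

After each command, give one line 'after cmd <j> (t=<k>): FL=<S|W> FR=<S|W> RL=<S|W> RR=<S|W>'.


after cmd 1 (t=13): FL=W FR=S RL=W RR=W
after cmd 2 (t=16): FL=S FR=W RL=W RR=W
after cmd 3 (t=19): FL=W FR=W RL=S RR=S
after cmd 4 (t=23): FL=W FR=W RL=W RR=W
after cmd 5 (t=27): FL=W FR=W RL=S RR=S
after cmd 6 (t=31): FL=W FR=W RL=W RR=W

start t=7: FL=W FR=W RL=W RR=W
cmd 1: advance +6 → t=13, phase=(5,1,4,3) → FL=W FR=S RL=W RR=W
cmd 2: advance +3 → t=16, phase=(0,4,7,6) → FL=S FR=W RL=W RR=W
cmd 3: advance +3 → t=19, phase=(3,7,2,1) → FL=W FR=W RL=S RR=S
cmd 4: advance +4 → t=23, phase=(7,3,6,5) → FL=W FR=W RL=W RR=W
cmd 5: advance +4 → t=27, phase=(3,7,2,1) → FL=W FR=W RL=S RR=S
cmd 6: advance +4 → t=31, phase=(7,3,6,5) → FL=W FR=W RL=W RR=W


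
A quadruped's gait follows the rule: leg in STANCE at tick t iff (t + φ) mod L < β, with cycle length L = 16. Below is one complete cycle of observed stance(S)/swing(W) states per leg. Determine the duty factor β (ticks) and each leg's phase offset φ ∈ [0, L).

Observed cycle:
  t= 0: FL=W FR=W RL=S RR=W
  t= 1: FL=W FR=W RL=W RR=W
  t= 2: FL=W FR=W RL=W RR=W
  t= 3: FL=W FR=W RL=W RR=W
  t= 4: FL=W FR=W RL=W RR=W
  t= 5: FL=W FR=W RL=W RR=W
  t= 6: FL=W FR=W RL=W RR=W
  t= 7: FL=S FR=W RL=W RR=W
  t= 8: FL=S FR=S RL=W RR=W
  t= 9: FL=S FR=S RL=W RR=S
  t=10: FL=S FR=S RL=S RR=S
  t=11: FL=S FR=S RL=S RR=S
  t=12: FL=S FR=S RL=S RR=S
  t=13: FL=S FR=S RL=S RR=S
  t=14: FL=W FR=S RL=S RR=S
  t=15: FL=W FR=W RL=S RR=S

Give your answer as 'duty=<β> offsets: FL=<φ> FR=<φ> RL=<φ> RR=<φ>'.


duty β = stance ticks per leg = 7
FL: stance ticks = 7; W→S at t=7 → φ=9
FR: stance ticks = 7; W→S at t=8 → φ=8
RL: stance ticks = 7; W→S at t=10 → φ=6
RR: stance ticks = 7; W→S at t=9 → φ=7

duty=7 offsets: FL=9 FR=8 RL=6 RR=7


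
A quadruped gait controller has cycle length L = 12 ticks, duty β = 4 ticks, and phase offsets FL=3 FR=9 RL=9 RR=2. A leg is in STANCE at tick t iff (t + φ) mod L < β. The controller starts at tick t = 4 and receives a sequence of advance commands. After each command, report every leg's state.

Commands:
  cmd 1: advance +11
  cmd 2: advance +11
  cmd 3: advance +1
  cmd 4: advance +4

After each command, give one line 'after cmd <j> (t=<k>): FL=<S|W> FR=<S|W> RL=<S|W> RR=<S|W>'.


after cmd 1 (t=15): FL=W FR=S RL=S RR=W
after cmd 2 (t=26): FL=W FR=W RL=W RR=W
after cmd 3 (t=27): FL=W FR=S RL=S RR=W
after cmd 4 (t=31): FL=W FR=W RL=W RR=W

start t=4: FL=W FR=S RL=S RR=W
cmd 1: advance +11 → t=15, phase=(6,0,0,5) → FL=W FR=S RL=S RR=W
cmd 2: advance +11 → t=26, phase=(5,11,11,4) → FL=W FR=W RL=W RR=W
cmd 3: advance +1 → t=27, phase=(6,0,0,5) → FL=W FR=S RL=S RR=W
cmd 4: advance +4 → t=31, phase=(10,4,4,9) → FL=W FR=W RL=W RR=W


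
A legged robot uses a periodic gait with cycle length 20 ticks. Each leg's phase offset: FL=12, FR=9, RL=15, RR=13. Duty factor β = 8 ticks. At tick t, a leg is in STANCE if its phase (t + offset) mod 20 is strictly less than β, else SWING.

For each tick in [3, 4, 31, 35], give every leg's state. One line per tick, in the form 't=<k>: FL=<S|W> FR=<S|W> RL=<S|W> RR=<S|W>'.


t=3: phase=(15,12,18,16) vs β=8 → FL=W FR=W RL=W RR=W
t=4: phase=(16,13,19,17) vs β=8 → FL=W FR=W RL=W RR=W
t=31: phase=(3,0,6,4) vs β=8 → FL=S FR=S RL=S RR=S
t=35: phase=(7,4,10,8) vs β=8 → FL=S FR=S RL=W RR=W

t=3: FL=W FR=W RL=W RR=W
t=4: FL=W FR=W RL=W RR=W
t=31: FL=S FR=S RL=S RR=S
t=35: FL=S FR=S RL=W RR=W


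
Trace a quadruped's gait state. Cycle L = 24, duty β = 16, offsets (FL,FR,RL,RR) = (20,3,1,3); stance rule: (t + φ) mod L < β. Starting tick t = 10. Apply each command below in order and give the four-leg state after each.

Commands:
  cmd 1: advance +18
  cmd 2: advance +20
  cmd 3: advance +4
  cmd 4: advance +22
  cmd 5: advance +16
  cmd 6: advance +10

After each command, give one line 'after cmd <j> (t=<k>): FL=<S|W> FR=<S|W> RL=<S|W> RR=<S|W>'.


after cmd 1 (t=28): FL=S FR=S RL=S RR=S
after cmd 2 (t=48): FL=W FR=S RL=S RR=S
after cmd 3 (t=52): FL=S FR=S RL=S RR=S
after cmd 4 (t=74): FL=W FR=S RL=S RR=S
after cmd 5 (t=90): FL=S FR=W RL=W RR=W
after cmd 6 (t=100): FL=S FR=S RL=S RR=S

start t=10: FL=S FR=S RL=S RR=S
cmd 1: advance +18 → t=28, phase=(0,7,5,7) → FL=S FR=S RL=S RR=S
cmd 2: advance +20 → t=48, phase=(20,3,1,3) → FL=W FR=S RL=S RR=S
cmd 3: advance +4 → t=52, phase=(0,7,5,7) → FL=S FR=S RL=S RR=S
cmd 4: advance +22 → t=74, phase=(22,5,3,5) → FL=W FR=S RL=S RR=S
cmd 5: advance +16 → t=90, phase=(14,21,19,21) → FL=S FR=W RL=W RR=W
cmd 6: advance +10 → t=100, phase=(0,7,5,7) → FL=S FR=S RL=S RR=S


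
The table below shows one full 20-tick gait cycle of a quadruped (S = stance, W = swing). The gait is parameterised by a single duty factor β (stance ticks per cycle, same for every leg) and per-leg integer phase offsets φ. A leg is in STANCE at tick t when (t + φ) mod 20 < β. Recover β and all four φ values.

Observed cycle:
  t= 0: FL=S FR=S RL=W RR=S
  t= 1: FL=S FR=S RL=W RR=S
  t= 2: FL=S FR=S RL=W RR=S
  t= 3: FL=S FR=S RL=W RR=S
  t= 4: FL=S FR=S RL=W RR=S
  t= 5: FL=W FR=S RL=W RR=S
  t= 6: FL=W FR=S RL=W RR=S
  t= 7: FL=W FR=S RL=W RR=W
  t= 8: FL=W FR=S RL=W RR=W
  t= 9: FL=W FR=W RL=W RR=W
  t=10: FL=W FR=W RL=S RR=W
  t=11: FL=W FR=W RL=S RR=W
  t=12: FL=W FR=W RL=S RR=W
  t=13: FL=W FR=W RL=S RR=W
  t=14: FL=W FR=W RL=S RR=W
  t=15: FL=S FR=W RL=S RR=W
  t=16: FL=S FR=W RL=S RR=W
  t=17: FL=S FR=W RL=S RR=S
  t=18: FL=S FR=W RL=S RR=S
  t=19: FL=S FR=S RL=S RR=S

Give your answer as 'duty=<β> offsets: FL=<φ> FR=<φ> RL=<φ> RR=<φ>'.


duty β = stance ticks per leg = 10
FL: stance ticks = 10; W→S at t=15 → φ=5
FR: stance ticks = 10; W→S at t=19 → φ=1
RL: stance ticks = 10; W→S at t=10 → φ=10
RR: stance ticks = 10; W→S at t=17 → φ=3

duty=10 offsets: FL=5 FR=1 RL=10 RR=3


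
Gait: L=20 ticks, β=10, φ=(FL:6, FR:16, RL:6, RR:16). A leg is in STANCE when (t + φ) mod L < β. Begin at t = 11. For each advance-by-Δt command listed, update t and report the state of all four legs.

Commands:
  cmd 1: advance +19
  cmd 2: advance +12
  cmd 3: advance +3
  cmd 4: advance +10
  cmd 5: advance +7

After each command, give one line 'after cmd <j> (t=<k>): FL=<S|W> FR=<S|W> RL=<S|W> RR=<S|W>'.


start t=11: FL=W FR=S RL=W RR=S
cmd 1: advance +19 → t=30, phase=(16,6,16,6) → FL=W FR=S RL=W RR=S
cmd 2: advance +12 → t=42, phase=(8,18,8,18) → FL=S FR=W RL=S RR=W
cmd 3: advance +3 → t=45, phase=(11,1,11,1) → FL=W FR=S RL=W RR=S
cmd 4: advance +10 → t=55, phase=(1,11,1,11) → FL=S FR=W RL=S RR=W
cmd 5: advance +7 → t=62, phase=(8,18,8,18) → FL=S FR=W RL=S RR=W

after cmd 1 (t=30): FL=W FR=S RL=W RR=S
after cmd 2 (t=42): FL=S FR=W RL=S RR=W
after cmd 3 (t=45): FL=W FR=S RL=W RR=S
after cmd 4 (t=55): FL=S FR=W RL=S RR=W
after cmd 5 (t=62): FL=S FR=W RL=S RR=W


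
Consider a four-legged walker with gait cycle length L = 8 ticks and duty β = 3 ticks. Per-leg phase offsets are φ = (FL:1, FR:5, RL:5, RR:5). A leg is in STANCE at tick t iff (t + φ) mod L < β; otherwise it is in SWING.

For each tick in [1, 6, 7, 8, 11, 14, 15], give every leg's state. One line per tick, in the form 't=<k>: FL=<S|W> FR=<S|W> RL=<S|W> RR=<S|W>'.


t=1: FL=S FR=W RL=W RR=W
t=6: FL=W FR=W RL=W RR=W
t=7: FL=S FR=W RL=W RR=W
t=8: FL=S FR=W RL=W RR=W
t=11: FL=W FR=S RL=S RR=S
t=14: FL=W FR=W RL=W RR=W
t=15: FL=S FR=W RL=W RR=W

t=1: phase=(2,6,6,6) vs β=3 → FL=S FR=W RL=W RR=W
t=6: phase=(7,3,3,3) vs β=3 → FL=W FR=W RL=W RR=W
t=7: phase=(0,4,4,4) vs β=3 → FL=S FR=W RL=W RR=W
t=8: phase=(1,5,5,5) vs β=3 → FL=S FR=W RL=W RR=W
t=11: phase=(4,0,0,0) vs β=3 → FL=W FR=S RL=S RR=S
t=14: phase=(7,3,3,3) vs β=3 → FL=W FR=W RL=W RR=W
t=15: phase=(0,4,4,4) vs β=3 → FL=S FR=W RL=W RR=W


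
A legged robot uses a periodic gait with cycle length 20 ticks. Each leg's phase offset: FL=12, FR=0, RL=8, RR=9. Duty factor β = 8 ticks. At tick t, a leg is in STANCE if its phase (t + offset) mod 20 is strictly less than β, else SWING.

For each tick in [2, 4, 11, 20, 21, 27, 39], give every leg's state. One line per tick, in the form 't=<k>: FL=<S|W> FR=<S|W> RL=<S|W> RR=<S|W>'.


t=2: phase=(14,2,10,11) vs β=8 → FL=W FR=S RL=W RR=W
t=4: phase=(16,4,12,13) vs β=8 → FL=W FR=S RL=W RR=W
t=11: phase=(3,11,19,0) vs β=8 → FL=S FR=W RL=W RR=S
t=20: phase=(12,0,8,9) vs β=8 → FL=W FR=S RL=W RR=W
t=21: phase=(13,1,9,10) vs β=8 → FL=W FR=S RL=W RR=W
t=27: phase=(19,7,15,16) vs β=8 → FL=W FR=S RL=W RR=W
t=39: phase=(11,19,7,8) vs β=8 → FL=W FR=W RL=S RR=W

t=2: FL=W FR=S RL=W RR=W
t=4: FL=W FR=S RL=W RR=W
t=11: FL=S FR=W RL=W RR=S
t=20: FL=W FR=S RL=W RR=W
t=21: FL=W FR=S RL=W RR=W
t=27: FL=W FR=S RL=W RR=W
t=39: FL=W FR=W RL=S RR=W


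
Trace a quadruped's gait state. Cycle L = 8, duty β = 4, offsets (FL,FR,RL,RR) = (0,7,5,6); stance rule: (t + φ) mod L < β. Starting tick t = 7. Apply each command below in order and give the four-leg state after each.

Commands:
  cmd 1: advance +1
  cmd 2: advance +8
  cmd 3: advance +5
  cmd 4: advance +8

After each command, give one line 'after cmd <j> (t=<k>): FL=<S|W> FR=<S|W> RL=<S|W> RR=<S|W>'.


after cmd 1 (t=8): FL=S FR=W RL=W RR=W
after cmd 2 (t=16): FL=S FR=W RL=W RR=W
after cmd 3 (t=21): FL=W FR=W RL=S RR=S
after cmd 4 (t=29): FL=W FR=W RL=S RR=S

start t=7: FL=W FR=W RL=W RR=W
cmd 1: advance +1 → t=8, phase=(0,7,5,6) → FL=S FR=W RL=W RR=W
cmd 2: advance +8 → t=16, phase=(0,7,5,6) → FL=S FR=W RL=W RR=W
cmd 3: advance +5 → t=21, phase=(5,4,2,3) → FL=W FR=W RL=S RR=S
cmd 4: advance +8 → t=29, phase=(5,4,2,3) → FL=W FR=W RL=S RR=S


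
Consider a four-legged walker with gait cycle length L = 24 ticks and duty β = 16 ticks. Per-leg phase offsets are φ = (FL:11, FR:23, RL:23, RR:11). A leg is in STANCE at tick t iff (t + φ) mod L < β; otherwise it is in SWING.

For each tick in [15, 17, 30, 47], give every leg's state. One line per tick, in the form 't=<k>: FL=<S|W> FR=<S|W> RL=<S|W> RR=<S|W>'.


t=15: FL=S FR=S RL=S RR=S
t=17: FL=S FR=W RL=W RR=S
t=30: FL=W FR=S RL=S RR=W
t=47: FL=S FR=W RL=W RR=S

t=15: phase=(2,14,14,2) vs β=16 → FL=S FR=S RL=S RR=S
t=17: phase=(4,16,16,4) vs β=16 → FL=S FR=W RL=W RR=S
t=30: phase=(17,5,5,17) vs β=16 → FL=W FR=S RL=S RR=W
t=47: phase=(10,22,22,10) vs β=16 → FL=S FR=W RL=W RR=S


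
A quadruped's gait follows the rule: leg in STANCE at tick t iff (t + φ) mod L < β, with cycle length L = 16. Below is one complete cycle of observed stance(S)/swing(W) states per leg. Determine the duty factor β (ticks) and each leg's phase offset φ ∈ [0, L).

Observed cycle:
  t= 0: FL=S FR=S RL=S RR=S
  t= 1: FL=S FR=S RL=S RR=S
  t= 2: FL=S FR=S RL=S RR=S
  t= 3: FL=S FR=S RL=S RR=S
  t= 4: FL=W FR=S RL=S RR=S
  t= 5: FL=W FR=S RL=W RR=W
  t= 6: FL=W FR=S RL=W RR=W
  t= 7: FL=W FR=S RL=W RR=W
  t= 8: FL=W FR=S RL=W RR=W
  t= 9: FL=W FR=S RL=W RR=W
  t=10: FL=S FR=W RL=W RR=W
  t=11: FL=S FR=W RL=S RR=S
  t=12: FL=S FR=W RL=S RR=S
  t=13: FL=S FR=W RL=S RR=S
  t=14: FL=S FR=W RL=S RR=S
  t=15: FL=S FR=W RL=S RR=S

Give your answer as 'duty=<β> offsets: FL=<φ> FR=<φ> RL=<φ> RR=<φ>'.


duty=10 offsets: FL=6 FR=0 RL=5 RR=5

duty β = stance ticks per leg = 10
FL: stance ticks = 10; W→S at t=10 → φ=6
FR: stance ticks = 10; W→S at t=0 → φ=0
RL: stance ticks = 10; W→S at t=11 → φ=5
RR: stance ticks = 10; W→S at t=11 → φ=5


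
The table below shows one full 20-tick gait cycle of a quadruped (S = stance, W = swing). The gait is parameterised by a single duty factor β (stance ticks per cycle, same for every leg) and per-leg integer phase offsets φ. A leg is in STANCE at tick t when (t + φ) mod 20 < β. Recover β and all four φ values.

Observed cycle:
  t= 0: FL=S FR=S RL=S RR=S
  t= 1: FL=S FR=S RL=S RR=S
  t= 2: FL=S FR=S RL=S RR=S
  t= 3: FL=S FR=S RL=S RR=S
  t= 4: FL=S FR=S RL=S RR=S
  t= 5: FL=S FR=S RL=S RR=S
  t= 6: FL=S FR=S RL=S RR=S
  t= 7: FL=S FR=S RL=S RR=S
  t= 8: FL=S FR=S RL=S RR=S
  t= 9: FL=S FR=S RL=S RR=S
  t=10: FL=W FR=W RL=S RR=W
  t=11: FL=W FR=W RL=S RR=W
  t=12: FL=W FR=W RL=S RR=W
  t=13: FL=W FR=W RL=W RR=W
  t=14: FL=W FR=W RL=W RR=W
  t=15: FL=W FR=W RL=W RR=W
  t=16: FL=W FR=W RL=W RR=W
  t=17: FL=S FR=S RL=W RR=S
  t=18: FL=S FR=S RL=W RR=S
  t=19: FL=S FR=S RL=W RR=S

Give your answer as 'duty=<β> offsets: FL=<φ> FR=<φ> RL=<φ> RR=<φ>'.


duty=13 offsets: FL=3 FR=3 RL=0 RR=3

duty β = stance ticks per leg = 13
FL: stance ticks = 13; W→S at t=17 → φ=3
FR: stance ticks = 13; W→S at t=17 → φ=3
RL: stance ticks = 13; W→S at t=0 → φ=0
RR: stance ticks = 13; W→S at t=17 → φ=3


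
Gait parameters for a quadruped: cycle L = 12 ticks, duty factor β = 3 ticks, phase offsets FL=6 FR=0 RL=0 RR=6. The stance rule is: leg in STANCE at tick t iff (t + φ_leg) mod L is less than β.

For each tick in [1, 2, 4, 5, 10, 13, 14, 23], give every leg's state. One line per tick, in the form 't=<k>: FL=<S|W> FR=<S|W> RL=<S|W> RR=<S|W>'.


t=1: phase=(7,1,1,7) vs β=3 → FL=W FR=S RL=S RR=W
t=2: phase=(8,2,2,8) vs β=3 → FL=W FR=S RL=S RR=W
t=4: phase=(10,4,4,10) vs β=3 → FL=W FR=W RL=W RR=W
t=5: phase=(11,5,5,11) vs β=3 → FL=W FR=W RL=W RR=W
t=10: phase=(4,10,10,4) vs β=3 → FL=W FR=W RL=W RR=W
t=13: phase=(7,1,1,7) vs β=3 → FL=W FR=S RL=S RR=W
t=14: phase=(8,2,2,8) vs β=3 → FL=W FR=S RL=S RR=W
t=23: phase=(5,11,11,5) vs β=3 → FL=W FR=W RL=W RR=W

t=1: FL=W FR=S RL=S RR=W
t=2: FL=W FR=S RL=S RR=W
t=4: FL=W FR=W RL=W RR=W
t=5: FL=W FR=W RL=W RR=W
t=10: FL=W FR=W RL=W RR=W
t=13: FL=W FR=S RL=S RR=W
t=14: FL=W FR=S RL=S RR=W
t=23: FL=W FR=W RL=W RR=W


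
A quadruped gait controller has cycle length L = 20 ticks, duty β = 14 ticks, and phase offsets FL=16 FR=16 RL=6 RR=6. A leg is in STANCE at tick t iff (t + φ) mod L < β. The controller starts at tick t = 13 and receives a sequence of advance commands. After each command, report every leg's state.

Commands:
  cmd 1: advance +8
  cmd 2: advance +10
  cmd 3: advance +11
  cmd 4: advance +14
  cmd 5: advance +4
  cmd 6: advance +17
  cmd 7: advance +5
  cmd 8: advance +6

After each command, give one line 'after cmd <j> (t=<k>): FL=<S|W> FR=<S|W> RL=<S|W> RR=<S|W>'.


after cmd 1 (t=21): FL=W FR=W RL=S RR=S
after cmd 2 (t=31): FL=S FR=S RL=W RR=W
after cmd 3 (t=42): FL=W FR=W RL=S RR=S
after cmd 4 (t=56): FL=S FR=S RL=S RR=S
after cmd 5 (t=60): FL=W FR=W RL=S RR=S
after cmd 6 (t=77): FL=S FR=S RL=S RR=S
after cmd 7 (t=82): FL=W FR=W RL=S RR=S
after cmd 8 (t=88): FL=S FR=S RL=W RR=W

start t=13: FL=S FR=S RL=W RR=W
cmd 1: advance +8 → t=21, phase=(17,17,7,7) → FL=W FR=W RL=S RR=S
cmd 2: advance +10 → t=31, phase=(7,7,17,17) → FL=S FR=S RL=W RR=W
cmd 3: advance +11 → t=42, phase=(18,18,8,8) → FL=W FR=W RL=S RR=S
cmd 4: advance +14 → t=56, phase=(12,12,2,2) → FL=S FR=S RL=S RR=S
cmd 5: advance +4 → t=60, phase=(16,16,6,6) → FL=W FR=W RL=S RR=S
cmd 6: advance +17 → t=77, phase=(13,13,3,3) → FL=S FR=S RL=S RR=S
cmd 7: advance +5 → t=82, phase=(18,18,8,8) → FL=W FR=W RL=S RR=S
cmd 8: advance +6 → t=88, phase=(4,4,14,14) → FL=S FR=S RL=W RR=W


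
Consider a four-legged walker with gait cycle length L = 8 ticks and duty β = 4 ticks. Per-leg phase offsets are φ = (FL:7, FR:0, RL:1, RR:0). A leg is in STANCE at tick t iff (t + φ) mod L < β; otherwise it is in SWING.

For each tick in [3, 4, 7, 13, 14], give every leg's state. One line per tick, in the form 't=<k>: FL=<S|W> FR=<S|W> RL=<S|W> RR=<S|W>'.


t=3: FL=S FR=S RL=W RR=S
t=4: FL=S FR=W RL=W RR=W
t=7: FL=W FR=W RL=S RR=W
t=13: FL=W FR=W RL=W RR=W
t=14: FL=W FR=W RL=W RR=W

t=3: phase=(2,3,4,3) vs β=4 → FL=S FR=S RL=W RR=S
t=4: phase=(3,4,5,4) vs β=4 → FL=S FR=W RL=W RR=W
t=7: phase=(6,7,0,7) vs β=4 → FL=W FR=W RL=S RR=W
t=13: phase=(4,5,6,5) vs β=4 → FL=W FR=W RL=W RR=W
t=14: phase=(5,6,7,6) vs β=4 → FL=W FR=W RL=W RR=W


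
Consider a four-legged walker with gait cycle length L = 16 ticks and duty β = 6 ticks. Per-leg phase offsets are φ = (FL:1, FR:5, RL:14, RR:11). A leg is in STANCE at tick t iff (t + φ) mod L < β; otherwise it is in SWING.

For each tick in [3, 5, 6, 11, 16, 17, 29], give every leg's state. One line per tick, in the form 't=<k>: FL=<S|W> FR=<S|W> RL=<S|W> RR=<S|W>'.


t=3: phase=(4,8,1,14) vs β=6 → FL=S FR=W RL=S RR=W
t=5: phase=(6,10,3,0) vs β=6 → FL=W FR=W RL=S RR=S
t=6: phase=(7,11,4,1) vs β=6 → FL=W FR=W RL=S RR=S
t=11: phase=(12,0,9,6) vs β=6 → FL=W FR=S RL=W RR=W
t=16: phase=(1,5,14,11) vs β=6 → FL=S FR=S RL=W RR=W
t=17: phase=(2,6,15,12) vs β=6 → FL=S FR=W RL=W RR=W
t=29: phase=(14,2,11,8) vs β=6 → FL=W FR=S RL=W RR=W

t=3: FL=S FR=W RL=S RR=W
t=5: FL=W FR=W RL=S RR=S
t=6: FL=W FR=W RL=S RR=S
t=11: FL=W FR=S RL=W RR=W
t=16: FL=S FR=S RL=W RR=W
t=17: FL=S FR=W RL=W RR=W
t=29: FL=W FR=S RL=W RR=W


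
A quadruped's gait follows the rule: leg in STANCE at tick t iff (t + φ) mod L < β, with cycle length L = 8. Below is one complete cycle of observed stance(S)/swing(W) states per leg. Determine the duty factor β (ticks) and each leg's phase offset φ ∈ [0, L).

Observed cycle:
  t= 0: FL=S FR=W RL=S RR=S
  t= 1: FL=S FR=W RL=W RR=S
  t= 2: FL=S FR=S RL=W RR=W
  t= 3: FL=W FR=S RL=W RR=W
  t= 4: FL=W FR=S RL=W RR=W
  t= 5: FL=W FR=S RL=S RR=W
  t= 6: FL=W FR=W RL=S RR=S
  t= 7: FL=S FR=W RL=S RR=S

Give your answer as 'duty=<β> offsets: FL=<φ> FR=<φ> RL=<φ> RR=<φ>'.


duty=4 offsets: FL=1 FR=6 RL=3 RR=2

duty β = stance ticks per leg = 4
FL: stance ticks = 4; W→S at t=7 → φ=1
FR: stance ticks = 4; W→S at t=2 → φ=6
RL: stance ticks = 4; W→S at t=5 → φ=3
RR: stance ticks = 4; W→S at t=6 → φ=2


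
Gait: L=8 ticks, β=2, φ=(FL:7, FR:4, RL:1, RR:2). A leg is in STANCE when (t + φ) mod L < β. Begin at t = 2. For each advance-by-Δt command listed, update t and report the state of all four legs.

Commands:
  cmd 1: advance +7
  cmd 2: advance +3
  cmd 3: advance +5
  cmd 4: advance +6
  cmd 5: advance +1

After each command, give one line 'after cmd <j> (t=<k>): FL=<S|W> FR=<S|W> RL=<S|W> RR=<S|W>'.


start t=2: FL=S FR=W RL=W RR=W
cmd 1: advance +7 → t=9, phase=(0,5,2,3) → FL=S FR=W RL=W RR=W
cmd 2: advance +3 → t=12, phase=(3,0,5,6) → FL=W FR=S RL=W RR=W
cmd 3: advance +5 → t=17, phase=(0,5,2,3) → FL=S FR=W RL=W RR=W
cmd 4: advance +6 → t=23, phase=(6,3,0,1) → FL=W FR=W RL=S RR=S
cmd 5: advance +1 → t=24, phase=(7,4,1,2) → FL=W FR=W RL=S RR=W

after cmd 1 (t=9): FL=S FR=W RL=W RR=W
after cmd 2 (t=12): FL=W FR=S RL=W RR=W
after cmd 3 (t=17): FL=S FR=W RL=W RR=W
after cmd 4 (t=23): FL=W FR=W RL=S RR=S
after cmd 5 (t=24): FL=W FR=W RL=S RR=W


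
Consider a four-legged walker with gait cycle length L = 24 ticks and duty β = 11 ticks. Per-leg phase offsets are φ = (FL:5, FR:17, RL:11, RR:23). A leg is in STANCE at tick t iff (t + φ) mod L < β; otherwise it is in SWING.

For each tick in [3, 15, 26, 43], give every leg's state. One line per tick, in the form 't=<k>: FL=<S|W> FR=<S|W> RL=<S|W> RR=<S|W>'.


t=3: FL=S FR=W RL=W RR=S
t=15: FL=W FR=S RL=S RR=W
t=26: FL=S FR=W RL=W RR=S
t=43: FL=S FR=W RL=S RR=W

t=3: phase=(8,20,14,2) vs β=11 → FL=S FR=W RL=W RR=S
t=15: phase=(20,8,2,14) vs β=11 → FL=W FR=S RL=S RR=W
t=26: phase=(7,19,13,1) vs β=11 → FL=S FR=W RL=W RR=S
t=43: phase=(0,12,6,18) vs β=11 → FL=S FR=W RL=S RR=W


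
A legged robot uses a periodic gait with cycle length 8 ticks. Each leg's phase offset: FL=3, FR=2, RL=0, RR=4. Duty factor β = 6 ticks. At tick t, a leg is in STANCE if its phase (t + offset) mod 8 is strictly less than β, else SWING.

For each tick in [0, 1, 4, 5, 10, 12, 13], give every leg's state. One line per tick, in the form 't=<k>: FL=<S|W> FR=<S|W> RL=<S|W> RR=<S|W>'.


t=0: FL=S FR=S RL=S RR=S
t=1: FL=S FR=S RL=S RR=S
t=4: FL=W FR=W RL=S RR=S
t=5: FL=S FR=W RL=S RR=S
t=10: FL=S FR=S RL=S RR=W
t=12: FL=W FR=W RL=S RR=S
t=13: FL=S FR=W RL=S RR=S

t=0: phase=(3,2,0,4) vs β=6 → FL=S FR=S RL=S RR=S
t=1: phase=(4,3,1,5) vs β=6 → FL=S FR=S RL=S RR=S
t=4: phase=(7,6,4,0) vs β=6 → FL=W FR=W RL=S RR=S
t=5: phase=(0,7,5,1) vs β=6 → FL=S FR=W RL=S RR=S
t=10: phase=(5,4,2,6) vs β=6 → FL=S FR=S RL=S RR=W
t=12: phase=(7,6,4,0) vs β=6 → FL=W FR=W RL=S RR=S
t=13: phase=(0,7,5,1) vs β=6 → FL=S FR=W RL=S RR=S


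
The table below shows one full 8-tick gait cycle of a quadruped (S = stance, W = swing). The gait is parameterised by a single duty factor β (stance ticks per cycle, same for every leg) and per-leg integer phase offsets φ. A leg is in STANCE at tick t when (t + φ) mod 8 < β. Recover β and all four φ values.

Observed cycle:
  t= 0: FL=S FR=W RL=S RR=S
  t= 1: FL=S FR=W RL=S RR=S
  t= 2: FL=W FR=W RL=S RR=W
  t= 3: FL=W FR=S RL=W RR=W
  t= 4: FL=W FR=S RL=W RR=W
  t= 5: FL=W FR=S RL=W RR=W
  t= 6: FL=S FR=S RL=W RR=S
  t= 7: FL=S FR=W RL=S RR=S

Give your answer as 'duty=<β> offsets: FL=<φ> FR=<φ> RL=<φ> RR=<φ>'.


duty β = stance ticks per leg = 4
FL: stance ticks = 4; W→S at t=6 → φ=2
FR: stance ticks = 4; W→S at t=3 → φ=5
RL: stance ticks = 4; W→S at t=7 → φ=1
RR: stance ticks = 4; W→S at t=6 → φ=2

duty=4 offsets: FL=2 FR=5 RL=1 RR=2


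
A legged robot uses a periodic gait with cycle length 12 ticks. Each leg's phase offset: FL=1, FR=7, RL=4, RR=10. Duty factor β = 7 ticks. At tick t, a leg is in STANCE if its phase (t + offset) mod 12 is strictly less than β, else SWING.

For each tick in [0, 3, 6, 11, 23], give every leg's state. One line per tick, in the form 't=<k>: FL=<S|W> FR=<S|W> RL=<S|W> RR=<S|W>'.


t=0: FL=S FR=W RL=S RR=W
t=3: FL=S FR=W RL=W RR=S
t=6: FL=W FR=S RL=W RR=S
t=11: FL=S FR=S RL=S RR=W
t=23: FL=S FR=S RL=S RR=W

t=0: phase=(1,7,4,10) vs β=7 → FL=S FR=W RL=S RR=W
t=3: phase=(4,10,7,1) vs β=7 → FL=S FR=W RL=W RR=S
t=6: phase=(7,1,10,4) vs β=7 → FL=W FR=S RL=W RR=S
t=11: phase=(0,6,3,9) vs β=7 → FL=S FR=S RL=S RR=W
t=23: phase=(0,6,3,9) vs β=7 → FL=S FR=S RL=S RR=W


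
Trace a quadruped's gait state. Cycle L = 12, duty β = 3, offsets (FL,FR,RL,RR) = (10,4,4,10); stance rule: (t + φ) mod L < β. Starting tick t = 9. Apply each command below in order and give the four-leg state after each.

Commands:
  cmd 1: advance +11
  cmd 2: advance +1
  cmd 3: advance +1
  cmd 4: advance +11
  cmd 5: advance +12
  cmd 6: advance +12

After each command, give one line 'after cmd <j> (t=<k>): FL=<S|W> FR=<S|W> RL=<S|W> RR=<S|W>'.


start t=9: FL=W FR=S RL=S RR=W
cmd 1: advance +11 → t=20, phase=(6,0,0,6) → FL=W FR=S RL=S RR=W
cmd 2: advance +1 → t=21, phase=(7,1,1,7) → FL=W FR=S RL=S RR=W
cmd 3: advance +1 → t=22, phase=(8,2,2,8) → FL=W FR=S RL=S RR=W
cmd 4: advance +11 → t=33, phase=(7,1,1,7) → FL=W FR=S RL=S RR=W
cmd 5: advance +12 → t=45, phase=(7,1,1,7) → FL=W FR=S RL=S RR=W
cmd 6: advance +12 → t=57, phase=(7,1,1,7) → FL=W FR=S RL=S RR=W

after cmd 1 (t=20): FL=W FR=S RL=S RR=W
after cmd 2 (t=21): FL=W FR=S RL=S RR=W
after cmd 3 (t=22): FL=W FR=S RL=S RR=W
after cmd 4 (t=33): FL=W FR=S RL=S RR=W
after cmd 5 (t=45): FL=W FR=S RL=S RR=W
after cmd 6 (t=57): FL=W FR=S RL=S RR=W


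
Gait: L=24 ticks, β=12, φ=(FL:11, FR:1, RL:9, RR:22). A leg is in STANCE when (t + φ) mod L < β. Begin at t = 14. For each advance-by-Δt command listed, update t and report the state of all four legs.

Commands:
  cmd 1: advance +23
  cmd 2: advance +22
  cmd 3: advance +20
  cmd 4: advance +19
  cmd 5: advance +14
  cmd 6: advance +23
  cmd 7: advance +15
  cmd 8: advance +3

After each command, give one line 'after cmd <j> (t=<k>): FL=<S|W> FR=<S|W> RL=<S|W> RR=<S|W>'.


start t=14: FL=S FR=W RL=W RR=W
cmd 1: advance +23 → t=37, phase=(0,14,22,11) → FL=S FR=W RL=W RR=S
cmd 2: advance +22 → t=59, phase=(22,12,20,9) → FL=W FR=W RL=W RR=S
cmd 3: advance +20 → t=79, phase=(18,8,16,5) → FL=W FR=S RL=W RR=S
cmd 4: advance +19 → t=98, phase=(13,3,11,0) → FL=W FR=S RL=S RR=S
cmd 5: advance +14 → t=112, phase=(3,17,1,14) → FL=S FR=W RL=S RR=W
cmd 6: advance +23 → t=135, phase=(2,16,0,13) → FL=S FR=W RL=S RR=W
cmd 7: advance +15 → t=150, phase=(17,7,15,4) → FL=W FR=S RL=W RR=S
cmd 8: advance +3 → t=153, phase=(20,10,18,7) → FL=W FR=S RL=W RR=S

after cmd 1 (t=37): FL=S FR=W RL=W RR=S
after cmd 2 (t=59): FL=W FR=W RL=W RR=S
after cmd 3 (t=79): FL=W FR=S RL=W RR=S
after cmd 4 (t=98): FL=W FR=S RL=S RR=S
after cmd 5 (t=112): FL=S FR=W RL=S RR=W
after cmd 6 (t=135): FL=S FR=W RL=S RR=W
after cmd 7 (t=150): FL=W FR=S RL=W RR=S
after cmd 8 (t=153): FL=W FR=S RL=W RR=S


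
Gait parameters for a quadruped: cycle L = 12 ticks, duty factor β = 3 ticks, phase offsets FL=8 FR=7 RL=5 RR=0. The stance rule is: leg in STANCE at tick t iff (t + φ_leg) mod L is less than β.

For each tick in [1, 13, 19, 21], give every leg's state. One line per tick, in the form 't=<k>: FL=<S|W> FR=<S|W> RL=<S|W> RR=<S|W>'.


t=1: phase=(9,8,6,1) vs β=3 → FL=W FR=W RL=W RR=S
t=13: phase=(9,8,6,1) vs β=3 → FL=W FR=W RL=W RR=S
t=19: phase=(3,2,0,7) vs β=3 → FL=W FR=S RL=S RR=W
t=21: phase=(5,4,2,9) vs β=3 → FL=W FR=W RL=S RR=W

t=1: FL=W FR=W RL=W RR=S
t=13: FL=W FR=W RL=W RR=S
t=19: FL=W FR=S RL=S RR=W
t=21: FL=W FR=W RL=S RR=W


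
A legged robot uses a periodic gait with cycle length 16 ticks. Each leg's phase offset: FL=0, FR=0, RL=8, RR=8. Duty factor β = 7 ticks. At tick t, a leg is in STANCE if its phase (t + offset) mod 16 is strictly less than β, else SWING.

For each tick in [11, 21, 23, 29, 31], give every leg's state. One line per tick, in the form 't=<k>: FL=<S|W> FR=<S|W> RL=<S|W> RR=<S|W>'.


t=11: phase=(11,11,3,3) vs β=7 → FL=W FR=W RL=S RR=S
t=21: phase=(5,5,13,13) vs β=7 → FL=S FR=S RL=W RR=W
t=23: phase=(7,7,15,15) vs β=7 → FL=W FR=W RL=W RR=W
t=29: phase=(13,13,5,5) vs β=7 → FL=W FR=W RL=S RR=S
t=31: phase=(15,15,7,7) vs β=7 → FL=W FR=W RL=W RR=W

t=11: FL=W FR=W RL=S RR=S
t=21: FL=S FR=S RL=W RR=W
t=23: FL=W FR=W RL=W RR=W
t=29: FL=W FR=W RL=S RR=S
t=31: FL=W FR=W RL=W RR=W


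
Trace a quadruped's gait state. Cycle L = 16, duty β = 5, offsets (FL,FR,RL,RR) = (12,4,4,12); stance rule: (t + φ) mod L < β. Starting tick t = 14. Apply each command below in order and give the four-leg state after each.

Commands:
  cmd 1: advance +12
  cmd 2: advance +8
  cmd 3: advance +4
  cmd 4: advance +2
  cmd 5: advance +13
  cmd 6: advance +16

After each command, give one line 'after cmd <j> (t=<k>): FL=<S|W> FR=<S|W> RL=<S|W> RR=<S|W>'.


start t=14: FL=W FR=S RL=S RR=W
cmd 1: advance +12 → t=26, phase=(6,14,14,6) → FL=W FR=W RL=W RR=W
cmd 2: advance +8 → t=34, phase=(14,6,6,14) → FL=W FR=W RL=W RR=W
cmd 3: advance +4 → t=38, phase=(2,10,10,2) → FL=S FR=W RL=W RR=S
cmd 4: advance +2 → t=40, phase=(4,12,12,4) → FL=S FR=W RL=W RR=S
cmd 5: advance +13 → t=53, phase=(1,9,9,1) → FL=S FR=W RL=W RR=S
cmd 6: advance +16 → t=69, phase=(1,9,9,1) → FL=S FR=W RL=W RR=S

after cmd 1 (t=26): FL=W FR=W RL=W RR=W
after cmd 2 (t=34): FL=W FR=W RL=W RR=W
after cmd 3 (t=38): FL=S FR=W RL=W RR=S
after cmd 4 (t=40): FL=S FR=W RL=W RR=S
after cmd 5 (t=53): FL=S FR=W RL=W RR=S
after cmd 6 (t=69): FL=S FR=W RL=W RR=S


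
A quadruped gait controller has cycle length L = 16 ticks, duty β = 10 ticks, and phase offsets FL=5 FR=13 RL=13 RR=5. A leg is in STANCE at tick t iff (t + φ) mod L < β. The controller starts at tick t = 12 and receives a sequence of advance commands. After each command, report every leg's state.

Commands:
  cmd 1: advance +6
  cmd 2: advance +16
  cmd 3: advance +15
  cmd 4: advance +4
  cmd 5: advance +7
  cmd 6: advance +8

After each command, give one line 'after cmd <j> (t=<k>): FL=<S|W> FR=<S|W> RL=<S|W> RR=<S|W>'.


after cmd 1 (t=18): FL=S FR=W RL=W RR=S
after cmd 2 (t=34): FL=S FR=W RL=W RR=S
after cmd 3 (t=49): FL=S FR=W RL=W RR=S
after cmd 4 (t=53): FL=W FR=S RL=S RR=W
after cmd 5 (t=60): FL=S FR=S RL=S RR=S
after cmd 6 (t=68): FL=S FR=S RL=S RR=S

start t=12: FL=S FR=S RL=S RR=S
cmd 1: advance +6 → t=18, phase=(7,15,15,7) → FL=S FR=W RL=W RR=S
cmd 2: advance +16 → t=34, phase=(7,15,15,7) → FL=S FR=W RL=W RR=S
cmd 3: advance +15 → t=49, phase=(6,14,14,6) → FL=S FR=W RL=W RR=S
cmd 4: advance +4 → t=53, phase=(10,2,2,10) → FL=W FR=S RL=S RR=W
cmd 5: advance +7 → t=60, phase=(1,9,9,1) → FL=S FR=S RL=S RR=S
cmd 6: advance +8 → t=68, phase=(9,1,1,9) → FL=S FR=S RL=S RR=S
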